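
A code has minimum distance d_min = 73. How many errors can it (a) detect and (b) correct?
(a) Detection requires d_min ≥ e+1, so e ≤ d_min − 1 = 72.
(b) Correction requires d_min ≥ 2t+1, so t ≤ ⌊(d_min − 1)/2⌋ = ⌊72/2⌋ = 36.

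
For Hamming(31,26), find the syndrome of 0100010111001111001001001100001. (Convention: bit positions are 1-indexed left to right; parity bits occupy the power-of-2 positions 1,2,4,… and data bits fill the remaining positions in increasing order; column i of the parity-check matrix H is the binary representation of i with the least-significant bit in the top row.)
Syndrome s = H · r^T (mod 2), r = 0100010111001111001001001100001:
  s[0] = (1010101010101010101010101010101)·(0100010111001111001001001100001) mod 2 = 0+0+0+0+0+0+0+0+1+0+0+0+1+0+1+0+0+0+1+0+0+0+0+0+1+0+0+0+0+0+1 mod 2 = 0
  s[1] = (0110011001100110011001100110011)·(0100010111001111001001001100001) mod 2 = 0+1+0+0+0+1+0+0+0+1+0+0+0+1+1+0+0+0+1+0+0+1+0+0+0+1+0+0+0+0+1 mod 2 = 1
  s[2] = (0001111000011110000111100001111)·(0100010111001111001001001100001) mod 2 = 0+0+0+0+0+1+0+0+0+0+0+0+1+1+1+0+0+0+0+0+0+1+0+0+0+0+0+0+0+0+1 mod 2 = 0
  s[3] = (0000000111111110000000011111111)·(0100010111001111001001001100001) mod 2 = 0+0+0+0+0+0+0+1+1+1+0+0+1+1+1+0+0+0+0+0+0+0+0+0+1+1+0+0+0+0+1 mod 2 = 1
  s[4] = (0000000000000001111111111111111)·(0100010111001111001001001100001) mod 2 = 0+0+0+0+0+0+0+0+0+0+0+0+0+0+0+1+0+0+1+0+0+1+0+0+1+1+0+0+0+0+1 mod 2 = 0
Syndrome = 01010
Non-zero syndrome: error at position 10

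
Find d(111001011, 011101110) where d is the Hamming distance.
XOR = 100100101, count of 1s = 4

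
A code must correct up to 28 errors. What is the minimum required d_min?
Correcting t errors requires d_min ≥ 2t + 1 = 2·28 + 1 = 57.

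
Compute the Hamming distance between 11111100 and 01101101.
XOR = 10010001, count of 1s = 3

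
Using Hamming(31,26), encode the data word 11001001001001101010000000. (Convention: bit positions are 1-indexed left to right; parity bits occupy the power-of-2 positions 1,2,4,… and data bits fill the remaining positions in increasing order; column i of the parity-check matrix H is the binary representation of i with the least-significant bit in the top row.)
Codeword c = d · G (mod 2), d = 11001001001001101010000000:
  c[0] = d·G[:,0] = (11001001001001101010000000)·(11011010101101010101010101) mod 2 = 1+1+0+0+1+0+0+0+0+0+1+0+0+1+0+0+0+0+0+0+0+0+0+0+0+0 mod 2 = 1
  c[1] = d·G[:,1] = (11001001001001101010000000)·(10110110011011001100110011) mod 2 = 1+0+0+0+0+0+0+0+0+0+1+0+0+1+0+0+1+0+0+0+0+0+0+0+0+0 mod 2 = 0
  c[2] = d·G[:,2] = (11001001001001101010000000)·(10000000000000000000000000) mod 2 = 1+0+0+0+0+0+0+0+0+0+0+0+0+0+0+0+0+0+0+0+0+0+0+0+0+0 mod 2 = 1
  c[3] = d·G[:,3] = (11001001001001101010000000)·(01110001111000111100001111) mod 2 = 0+1+0+0+0+0+0+1+0+0+1+0+0+0+1+0+1+0+0+0+0+0+0+0+0+0 mod 2 = 1
  c[4] = d·G[:,4] = (11001001001001101010000000)·(01000000000000000000000000) mod 2 = 0+1+0+0+0+0+0+0+0+0+0+0+0+0+0+0+0+0+0+0+0+0+0+0+0+0 mod 2 = 1
  c[5] = d·G[:,5] = (11001001001001101010000000)·(00100000000000000000000000) mod 2 = 0+0+0+0+0+0+0+0+0+0+0+0+0+0+0+0+0+0+0+0+0+0+0+0+0+0 mod 2 = 0
  c[6] = d·G[:,6] = (11001001001001101010000000)·(00010000000000000000000000) mod 2 = 0+0+0+0+0+0+0+0+0+0+0+0+0+0+0+0+0+0+0+0+0+0+0+0+0+0 mod 2 = 0
  c[7] = d·G[:,7] = (11001001001001101010000000)·(00001111111000000011111111) mod 2 = 0+0+0+0+1+0+0+1+0+0+1+0+0+0+0+0+0+0+1+0+0+0+0+0+0+0 mod 2 = 0
  c[8] = d·G[:,8] = (11001001001001101010000000)·(00001000000000000000000000) mod 2 = 0+0+0+0+1+0+0+0+0+0+0+0+0+0+0+0+0+0+0+0+0+0+0+0+0+0 mod 2 = 1
  c[9] = d·G[:,9] = (11001001001001101010000000)·(00000100000000000000000000) mod 2 = 0+0+0+0+0+0+0+0+0+0+0+0+0+0+0+0+0+0+0+0+0+0+0+0+0+0 mod 2 = 0
  c[10] = d·G[:,10] = (11001001001001101010000000)·(00000010000000000000000000) mod 2 = 0+0+0+0+0+0+0+0+0+0+0+0+0+0+0+0+0+0+0+0+0+0+0+0+0+0 mod 2 = 0
  c[11] = d·G[:,11] = (11001001001001101010000000)·(00000001000000000000000000) mod 2 = 0+0+0+0+0+0+0+1+0+0+0+0+0+0+0+0+0+0+0+0+0+0+0+0+0+0 mod 2 = 1
  c[12] = d·G[:,12] = (11001001001001101010000000)·(00000000100000000000000000) mod 2 = 0+0+0+0+0+0+0+0+0+0+0+0+0+0+0+0+0+0+0+0+0+0+0+0+0+0 mod 2 = 0
  c[13] = d·G[:,13] = (11001001001001101010000000)·(00000000010000000000000000) mod 2 = 0+0+0+0+0+0+0+0+0+0+0+0+0+0+0+0+0+0+0+0+0+0+0+0+0+0 mod 2 = 0
  c[14] = d·G[:,14] = (11001001001001101010000000)·(00000000001000000000000000) mod 2 = 0+0+0+0+0+0+0+0+0+0+1+0+0+0+0+0+0+0+0+0+0+0+0+0+0+0 mod 2 = 1
  c[15] = d·G[:,15] = (11001001001001101010000000)·(00000000000111111111111111) mod 2 = 0+0+0+0+0+0+0+0+0+0+0+0+0+1+1+0+1+0+1+0+0+0+0+0+0+0 mod 2 = 0
  c[16] = d·G[:,16] = (11001001001001101010000000)·(00000000000100000000000000) mod 2 = 0+0+0+0+0+0+0+0+0+0+0+0+0+0+0+0+0+0+0+0+0+0+0+0+0+0 mod 2 = 0
  c[17] = d·G[:,17] = (11001001001001101010000000)·(00000000000010000000000000) mod 2 = 0+0+0+0+0+0+0+0+0+0+0+0+0+0+0+0+0+0+0+0+0+0+0+0+0+0 mod 2 = 0
  c[18] = d·G[:,18] = (11001001001001101010000000)·(00000000000001000000000000) mod 2 = 0+0+0+0+0+0+0+0+0+0+0+0+0+1+0+0+0+0+0+0+0+0+0+0+0+0 mod 2 = 1
  c[19] = d·G[:,19] = (11001001001001101010000000)·(00000000000000100000000000) mod 2 = 0+0+0+0+0+0+0+0+0+0+0+0+0+0+1+0+0+0+0+0+0+0+0+0+0+0 mod 2 = 1
  c[20] = d·G[:,20] = (11001001001001101010000000)·(00000000000000010000000000) mod 2 = 0+0+0+0+0+0+0+0+0+0+0+0+0+0+0+0+0+0+0+0+0+0+0+0+0+0 mod 2 = 0
  c[21] = d·G[:,21] = (11001001001001101010000000)·(00000000000000001000000000) mod 2 = 0+0+0+0+0+0+0+0+0+0+0+0+0+0+0+0+1+0+0+0+0+0+0+0+0+0 mod 2 = 1
  c[22] = d·G[:,22] = (11001001001001101010000000)·(00000000000000000100000000) mod 2 = 0+0+0+0+0+0+0+0+0+0+0+0+0+0+0+0+0+0+0+0+0+0+0+0+0+0 mod 2 = 0
  c[23] = d·G[:,23] = (11001001001001101010000000)·(00000000000000000010000000) mod 2 = 0+0+0+0+0+0+0+0+0+0+0+0+0+0+0+0+0+0+1+0+0+0+0+0+0+0 mod 2 = 1
  c[24] = d·G[:,24] = (11001001001001101010000000)·(00000000000000000001000000) mod 2 = 0+0+0+0+0+0+0+0+0+0+0+0+0+0+0+0+0+0+0+0+0+0+0+0+0+0 mod 2 = 0
  c[25] = d·G[:,25] = (11001001001001101010000000)·(00000000000000000000100000) mod 2 = 0+0+0+0+0+0+0+0+0+0+0+0+0+0+0+0+0+0+0+0+0+0+0+0+0+0 mod 2 = 0
  c[26] = d·G[:,26] = (11001001001001101010000000)·(00000000000000000000010000) mod 2 = 0+0+0+0+0+0+0+0+0+0+0+0+0+0+0+0+0+0+0+0+0+0+0+0+0+0 mod 2 = 0
  c[27] = d·G[:,27] = (11001001001001101010000000)·(00000000000000000000001000) mod 2 = 0+0+0+0+0+0+0+0+0+0+0+0+0+0+0+0+0+0+0+0+0+0+0+0+0+0 mod 2 = 0
  c[28] = d·G[:,28] = (11001001001001101010000000)·(00000000000000000000000100) mod 2 = 0+0+0+0+0+0+0+0+0+0+0+0+0+0+0+0+0+0+0+0+0+0+0+0+0+0 mod 2 = 0
  c[29] = d·G[:,29] = (11001001001001101010000000)·(00000000000000000000000010) mod 2 = 0+0+0+0+0+0+0+0+0+0+0+0+0+0+0+0+0+0+0+0+0+0+0+0+0+0 mod 2 = 0
  c[30] = d·G[:,30] = (11001001001001101010000000)·(00000000000000000000000001) mod 2 = 0+0+0+0+0+0+0+0+0+0+0+0+0+0+0+0+0+0+0+0+0+0+0+0+0+0 mod 2 = 0
Codeword = 1011100010010010001101010000000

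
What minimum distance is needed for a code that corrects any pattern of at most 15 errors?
Correcting t errors requires d_min ≥ 2t + 1 = 2·15 + 1 = 31.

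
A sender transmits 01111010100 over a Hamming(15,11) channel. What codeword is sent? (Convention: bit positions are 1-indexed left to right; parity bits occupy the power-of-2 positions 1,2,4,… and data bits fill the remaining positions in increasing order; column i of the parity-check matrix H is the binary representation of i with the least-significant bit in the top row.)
Codeword c = d · G (mod 2), d = 01111010100:
  c[0] = d·G[:,0] = (01111010100)·(11011010101) mod 2 = 0+1+0+1+1+0+1+0+1+0+0 mod 2 = 1
  c[1] = d·G[:,1] = (01111010100)·(10110110011) mod 2 = 0+0+1+1+0+0+1+0+0+0+0 mod 2 = 1
  c[2] = d·G[:,2] = (01111010100)·(10000000000) mod 2 = 0+0+0+0+0+0+0+0+0+0+0 mod 2 = 0
  c[3] = d·G[:,3] = (01111010100)·(01110001111) mod 2 = 0+1+1+1+0+0+0+0+1+0+0 mod 2 = 0
  c[4] = d·G[:,4] = (01111010100)·(01000000000) mod 2 = 0+1+0+0+0+0+0+0+0+0+0 mod 2 = 1
  c[5] = d·G[:,5] = (01111010100)·(00100000000) mod 2 = 0+0+1+0+0+0+0+0+0+0+0 mod 2 = 1
  c[6] = d·G[:,6] = (01111010100)·(00010000000) mod 2 = 0+0+0+1+0+0+0+0+0+0+0 mod 2 = 1
  c[7] = d·G[:,7] = (01111010100)·(00001111111) mod 2 = 0+0+0+0+1+0+1+0+1+0+0 mod 2 = 1
  c[8] = d·G[:,8] = (01111010100)·(00001000000) mod 2 = 0+0+0+0+1+0+0+0+0+0+0 mod 2 = 1
  c[9] = d·G[:,9] = (01111010100)·(00000100000) mod 2 = 0+0+0+0+0+0+0+0+0+0+0 mod 2 = 0
  c[10] = d·G[:,10] = (01111010100)·(00000010000) mod 2 = 0+0+0+0+0+0+1+0+0+0+0 mod 2 = 1
  c[11] = d·G[:,11] = (01111010100)·(00000001000) mod 2 = 0+0+0+0+0+0+0+0+0+0+0 mod 2 = 0
  c[12] = d·G[:,12] = (01111010100)·(00000000100) mod 2 = 0+0+0+0+0+0+0+0+1+0+0 mod 2 = 1
  c[13] = d·G[:,13] = (01111010100)·(00000000010) mod 2 = 0+0+0+0+0+0+0+0+0+0+0 mod 2 = 0
  c[14] = d·G[:,14] = (01111010100)·(00000000001) mod 2 = 0+0+0+0+0+0+0+0+0+0+0 mod 2 = 0
Codeword = 110011111010100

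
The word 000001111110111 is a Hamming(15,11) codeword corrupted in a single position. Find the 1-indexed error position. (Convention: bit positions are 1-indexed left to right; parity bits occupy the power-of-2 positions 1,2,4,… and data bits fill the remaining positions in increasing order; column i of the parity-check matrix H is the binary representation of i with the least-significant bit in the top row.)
Syndrome s = H · r^T (mod 2), r = 000001111110111:
  s[0] = (101010101010101)·(000001111110111) mod 2 = 0+0+0+0+0+0+1+0+1+0+1+0+1+0+1 mod 2 = 1
  s[1] = (011001100110011)·(000001111110111) mod 2 = 0+0+0+0+0+1+1+0+0+1+1+0+0+1+1 mod 2 = 0
  s[2] = (000111100001111)·(000001111110111) mod 2 = 0+0+0+0+0+1+1+0+0+0+0+0+1+1+1 mod 2 = 1
  s[3] = (000000011111111)·(000001111110111) mod 2 = 0+0+0+0+0+0+0+1+1+1+1+0+1+1+1 mod 2 = 1
Syndrome = 1011
Column i of H is the binary representation of i, so the syndrome is the binary index of the flipped bit.
Read s = 1011 with s[0] as LSB: 1·2^0 + 0·2^1 + 1·2^2 + 1·2^3 = 13.
Error is at bit position 13.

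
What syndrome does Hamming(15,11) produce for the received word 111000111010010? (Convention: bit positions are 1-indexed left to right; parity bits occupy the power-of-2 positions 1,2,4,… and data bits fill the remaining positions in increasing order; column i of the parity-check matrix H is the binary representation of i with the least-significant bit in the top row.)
Syndrome s = H · r^T (mod 2), r = 111000111010010:
  s[0] = (101010101010101)·(111000111010010) mod 2 = 1+0+1+0+0+0+1+0+1+0+1+0+0+0+0 mod 2 = 1
  s[1] = (011001100110011)·(111000111010010) mod 2 = 0+1+1+0+0+0+1+0+0+0+1+0+0+1+0 mod 2 = 1
  s[2] = (000111100001111)·(111000111010010) mod 2 = 0+0+0+0+0+0+1+0+0+0+0+0+0+1+0 mod 2 = 0
  s[3] = (000000011111111)·(111000111010010) mod 2 = 0+0+0+0+0+0+0+1+1+0+1+0+0+1+0 mod 2 = 0
Syndrome = 1100
Non-zero syndrome: error at position 3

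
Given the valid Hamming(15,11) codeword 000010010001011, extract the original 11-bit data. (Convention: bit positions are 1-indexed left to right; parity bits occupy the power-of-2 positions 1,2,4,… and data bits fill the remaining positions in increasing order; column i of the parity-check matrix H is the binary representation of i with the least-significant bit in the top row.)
Parity bits occupy power-of-2 positions; data bits are at positions {3,5,6,7,9,10,11,12,13,14,15} (1-indexed).
Extract: c[3]=0 c[5]=1 c[6]=0 c[7]=0 c[9]=0 c[10]=0 c[11]=0 c[12]=1 c[13]=0 c[14]=1 c[15]=1
Data = 01000001011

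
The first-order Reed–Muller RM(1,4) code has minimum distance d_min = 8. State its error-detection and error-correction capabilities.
Detection only: up to d_min − 1 = 7 errors.
Correction: up to ⌊(d_min − 1)/2⌋ = ⌊7/2⌋ = 3 errors.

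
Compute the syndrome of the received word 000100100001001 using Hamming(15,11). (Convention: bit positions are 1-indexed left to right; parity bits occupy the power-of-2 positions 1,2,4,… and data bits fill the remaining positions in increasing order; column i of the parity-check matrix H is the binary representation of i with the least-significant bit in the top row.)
Syndrome s = H · r^T (mod 2), r = 000100100001001:
  s[0] = (101010101010101)·(000100100001001) mod 2 = 0+0+0+0+0+0+1+0+0+0+0+0+0+0+1 mod 2 = 0
  s[1] = (011001100110011)·(000100100001001) mod 2 = 0+0+0+0+0+0+1+0+0+0+0+0+0+0+1 mod 2 = 0
  s[2] = (000111100001111)·(000100100001001) mod 2 = 0+0+0+1+0+0+1+0+0+0+0+1+0+0+1 mod 2 = 0
  s[3] = (000000011111111)·(000100100001001) mod 2 = 0+0+0+0+0+0+0+0+0+0+0+1+0+0+1 mod 2 = 0
Syndrome = 0000
s = 0: no error detected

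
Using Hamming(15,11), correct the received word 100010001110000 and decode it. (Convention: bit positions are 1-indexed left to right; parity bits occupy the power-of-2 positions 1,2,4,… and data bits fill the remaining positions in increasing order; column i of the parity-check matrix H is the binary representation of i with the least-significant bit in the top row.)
Syndrome s = H · r^T (mod 2), r = 100010001110000:
  s[0] = (101010101010101)·(100010001110000) mod 2 = 1+0+0+0+1+0+0+0+1+0+1+0+0+0+0 mod 2 = 0
  s[1] = (011001100110011)·(100010001110000) mod 2 = 0+0+0+0+0+0+0+0+0+1+1+0+0+0+0 mod 2 = 0
  s[2] = (000111100001111)·(100010001110000) mod 2 = 0+0+0+0+1+0+0+0+0+0+0+0+0+0+0 mod 2 = 1
  s[3] = (000000011111111)·(100010001110000) mod 2 = 0+0+0+0+0+0+0+0+1+1+1+0+0+0+0 mod 2 = 1
Syndrome = 0011
Column 12 of H equals this syndrome → error at bit 12 (1-indexed).
Flip bit 12: 100010001110000 → 100010001111000
Extract data bits at positions {3,5,6,7,9,10,11,12,13,14,15}: 01001111000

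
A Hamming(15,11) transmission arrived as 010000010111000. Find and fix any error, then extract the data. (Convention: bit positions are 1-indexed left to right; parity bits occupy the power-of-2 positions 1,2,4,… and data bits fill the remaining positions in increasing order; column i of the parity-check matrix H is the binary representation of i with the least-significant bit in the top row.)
Syndrome s = H · r^T (mod 2), r = 010000010111000:
  s[0] = (101010101010101)·(010000010111000) mod 2 = 0+0+0+0+0+0+0+0+0+0+1+0+0+0+0 mod 2 = 1
  s[1] = (011001100110011)·(010000010111000) mod 2 = 0+1+0+0+0+0+0+0+0+1+1+0+0+0+0 mod 2 = 1
  s[2] = (000111100001111)·(010000010111000) mod 2 = 0+0+0+0+0+0+0+0+0+0+0+1+0+0+0 mod 2 = 1
  s[3] = (000000011111111)·(010000010111000) mod 2 = 0+0+0+0+0+0+0+1+0+1+1+1+0+0+0 mod 2 = 0
Syndrome = 1110
Column 7 of H equals this syndrome → error at bit 7 (1-indexed).
Flip bit 7: 010000010111000 → 010000110111000
Extract data bits at positions {3,5,6,7,9,10,11,12,13,14,15}: 00010111000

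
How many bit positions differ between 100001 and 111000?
XOR = 011001, count of 1s = 3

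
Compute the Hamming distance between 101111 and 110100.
XOR = 011011, count of 1s = 4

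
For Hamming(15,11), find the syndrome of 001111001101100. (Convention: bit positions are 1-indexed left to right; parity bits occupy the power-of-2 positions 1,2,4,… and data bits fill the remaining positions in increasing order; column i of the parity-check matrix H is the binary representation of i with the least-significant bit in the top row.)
Syndrome s = H · r^T (mod 2), r = 001111001101100:
  s[0] = (101010101010101)·(001111001101100) mod 2 = 0+0+1+0+1+0+0+0+1+0+0+0+1+0+0 mod 2 = 0
  s[1] = (011001100110011)·(001111001101100) mod 2 = 0+0+1+0+0+1+0+0+0+1+0+0+0+0+0 mod 2 = 1
  s[2] = (000111100001111)·(001111001101100) mod 2 = 0+0+0+1+1+1+0+0+0+0+0+1+1+0+0 mod 2 = 1
  s[3] = (000000011111111)·(001111001101100) mod 2 = 0+0+0+0+0+0+0+0+1+1+0+1+1+0+0 mod 2 = 0
Syndrome = 0110
Non-zero syndrome: error at position 6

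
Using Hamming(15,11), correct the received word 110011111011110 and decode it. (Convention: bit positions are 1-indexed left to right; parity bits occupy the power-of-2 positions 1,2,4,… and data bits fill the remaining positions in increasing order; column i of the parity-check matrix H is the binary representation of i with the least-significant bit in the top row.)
Syndrome s = H · r^T (mod 2), r = 110011111011110:
  s[0] = (101010101010101)·(110011111011110) mod 2 = 1+0+0+0+1+0+1+0+1+0+1+0+1+0+0 mod 2 = 0
  s[1] = (011001100110011)·(110011111011110) mod 2 = 0+1+0+0+0+1+1+0+0+0+1+0+0+1+0 mod 2 = 1
  s[2] = (000111100001111)·(110011111011110) mod 2 = 0+0+0+0+1+1+1+0+0+0+0+1+1+1+0 mod 2 = 0
  s[3] = (000000011111111)·(110011111011110) mod 2 = 0+0+0+0+0+0+0+1+1+0+1+1+1+1+0 mod 2 = 0
Syndrome = 0100
Column 2 of H equals this syndrome → error at bit 2 (1-indexed).
Flip bit 2: 110011111011110 → 100011111011110
Extract data bits at positions {3,5,6,7,9,10,11,12,13,14,15}: 01111011110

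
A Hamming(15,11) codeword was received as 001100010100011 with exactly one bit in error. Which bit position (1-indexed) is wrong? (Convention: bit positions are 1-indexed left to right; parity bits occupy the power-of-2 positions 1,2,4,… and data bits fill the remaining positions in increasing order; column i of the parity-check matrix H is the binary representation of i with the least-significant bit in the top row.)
Syndrome s = H · r^T (mod 2), r = 001100010100011:
  s[0] = (101010101010101)·(001100010100011) mod 2 = 0+0+1+0+0+0+0+0+0+0+0+0+0+0+1 mod 2 = 0
  s[1] = (011001100110011)·(001100010100011) mod 2 = 0+0+1+0+0+0+0+0+0+1+0+0+0+1+1 mod 2 = 0
  s[2] = (000111100001111)·(001100010100011) mod 2 = 0+0+0+1+0+0+0+0+0+0+0+0+0+1+1 mod 2 = 1
  s[3] = (000000011111111)·(001100010100011) mod 2 = 0+0+0+0+0+0+0+1+0+1+0+0+0+1+1 mod 2 = 0
Syndrome = 0010
Column i of H is the binary representation of i, so the syndrome is the binary index of the flipped bit.
Read s = 0010 with s[0] as LSB: 0·2^0 + 0·2^1 + 1·2^2 + 0·2^3 = 4.
Error is at bit position 4.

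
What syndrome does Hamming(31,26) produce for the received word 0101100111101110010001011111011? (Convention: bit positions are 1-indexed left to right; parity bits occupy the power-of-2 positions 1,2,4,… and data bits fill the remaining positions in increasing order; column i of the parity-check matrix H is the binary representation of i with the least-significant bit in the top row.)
Syndrome s = H · r^T (mod 2), r = 0101100111101110010001011111011:
  s[0] = (1010101010101010101010101010101)·(0101100111101110010001011111011) mod 2 = 0+0+0+0+1+0+0+0+1+0+1+0+1+0+1+0+0+0+0+0+0+0+0+0+1+0+1+0+0+0+1 mod 2 = 0
  s[1] = (0110011001100110011001100110011)·(0101100111101110010001011111011) mod 2 = 0+1+0+0+0+0+0+0+0+1+1+0+0+1+1+0+0+1+0+0+0+1+0+0+0+1+1+0+0+1+1 mod 2 = 1
  s[2] = (0001111000011110000111100001111)·(0101100111101110010001011111011) mod 2 = 0+0+0+1+1+0+0+0+0+0+0+0+1+1+1+0+0+0+0+0+0+1+0+0+0+0+0+1+0+1+1 mod 2 = 1
  s[3] = (0000000111111110000000011111111)·(0101100111101110010001011111011) mod 2 = 0+0+0+0+0+0+0+1+1+1+1+0+1+1+1+0+0+0+0+0+0+0+0+1+1+1+1+1+0+1+1 mod 2 = 0
  s[4] = (0000000000000001111111111111111)·(0101100111101110010001011111011) mod 2 = 0+0+0+0+0+0+0+0+0+0+0+0+0+0+0+0+0+1+0+0+0+1+0+1+1+1+1+1+0+1+1 mod 2 = 1
Syndrome = 01101
Non-zero syndrome: error at position 22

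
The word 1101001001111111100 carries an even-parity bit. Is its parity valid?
Sum of all bits: 1+1+0+1+0+0+1+0+0+1+1+1+1+1+1+1+1+0+0 = 12; 12 mod 2 = 0. Result is 0 → valid parity.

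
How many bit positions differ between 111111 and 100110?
XOR = 011001, count of 1s = 3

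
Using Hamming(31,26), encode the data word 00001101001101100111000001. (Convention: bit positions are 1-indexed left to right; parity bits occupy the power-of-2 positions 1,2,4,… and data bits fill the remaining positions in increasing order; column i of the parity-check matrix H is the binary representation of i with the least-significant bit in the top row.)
Codeword c = d · G (mod 2), d = 00001101001101100111000001:
  c[0] = d·G[:,0] = (00001101001101100111000001)·(11011010101101010101010101) mod 2 = 0+0+0+0+1+0+0+0+0+0+1+1+0+1+0+0+0+1+0+1+0+0+0+0+0+1 mod 2 = 1
  c[1] = d·G[:,1] = (00001101001101100111000001)·(10110110011011001100110011) mod 2 = 0+0+0+0+0+1+0+0+0+0+1+0+0+1+0+0+0+1+0+0+0+0+0+0+0+1 mod 2 = 1
  c[2] = d·G[:,2] = (00001101001101100111000001)·(10000000000000000000000000) mod 2 = 0+0+0+0+0+0+0+0+0+0+0+0+0+0+0+0+0+0+0+0+0+0+0+0+0+0 mod 2 = 0
  c[3] = d·G[:,3] = (00001101001101100111000001)·(01110001111000111100001111) mod 2 = 0+0+0+0+0+0+0+1+0+0+1+0+0+0+1+0+0+1+0+0+0+0+0+0+0+1 mod 2 = 1
  c[4] = d·G[:,4] = (00001101001101100111000001)·(01000000000000000000000000) mod 2 = 0+0+0+0+0+0+0+0+0+0+0+0+0+0+0+0+0+0+0+0+0+0+0+0+0+0 mod 2 = 0
  c[5] = d·G[:,5] = (00001101001101100111000001)·(00100000000000000000000000) mod 2 = 0+0+0+0+0+0+0+0+0+0+0+0+0+0+0+0+0+0+0+0+0+0+0+0+0+0 mod 2 = 0
  c[6] = d·G[:,6] = (00001101001101100111000001)·(00010000000000000000000000) mod 2 = 0+0+0+0+0+0+0+0+0+0+0+0+0+0+0+0+0+0+0+0+0+0+0+0+0+0 mod 2 = 0
  c[7] = d·G[:,7] = (00001101001101100111000001)·(00001111111000000011111111) mod 2 = 0+0+0+0+1+1+0+1+0+0+1+0+0+0+0+0+0+0+1+1+0+0+0+0+0+1 mod 2 = 1
  c[8] = d·G[:,8] = (00001101001101100111000001)·(00001000000000000000000000) mod 2 = 0+0+0+0+1+0+0+0+0+0+0+0+0+0+0+0+0+0+0+0+0+0+0+0+0+0 mod 2 = 1
  c[9] = d·G[:,9] = (00001101001101100111000001)·(00000100000000000000000000) mod 2 = 0+0+0+0+0+1+0+0+0+0+0+0+0+0+0+0+0+0+0+0+0+0+0+0+0+0 mod 2 = 1
  c[10] = d·G[:,10] = (00001101001101100111000001)·(00000010000000000000000000) mod 2 = 0+0+0+0+0+0+0+0+0+0+0+0+0+0+0+0+0+0+0+0+0+0+0+0+0+0 mod 2 = 0
  c[11] = d·G[:,11] = (00001101001101100111000001)·(00000001000000000000000000) mod 2 = 0+0+0+0+0+0+0+1+0+0+0+0+0+0+0+0+0+0+0+0+0+0+0+0+0+0 mod 2 = 1
  c[12] = d·G[:,12] = (00001101001101100111000001)·(00000000100000000000000000) mod 2 = 0+0+0+0+0+0+0+0+0+0+0+0+0+0+0+0+0+0+0+0+0+0+0+0+0+0 mod 2 = 0
  c[13] = d·G[:,13] = (00001101001101100111000001)·(00000000010000000000000000) mod 2 = 0+0+0+0+0+0+0+0+0+0+0+0+0+0+0+0+0+0+0+0+0+0+0+0+0+0 mod 2 = 0
  c[14] = d·G[:,14] = (00001101001101100111000001)·(00000000001000000000000000) mod 2 = 0+0+0+0+0+0+0+0+0+0+1+0+0+0+0+0+0+0+0+0+0+0+0+0+0+0 mod 2 = 1
  c[15] = d·G[:,15] = (00001101001101100111000001)·(00000000000111111111111111) mod 2 = 0+0+0+0+0+0+0+0+0+0+0+1+0+1+1+0+0+1+1+1+0+0+0+0+0+1 mod 2 = 1
  c[16] = d·G[:,16] = (00001101001101100111000001)·(00000000000100000000000000) mod 2 = 0+0+0+0+0+0+0+0+0+0+0+1+0+0+0+0+0+0+0+0+0+0+0+0+0+0 mod 2 = 1
  c[17] = d·G[:,17] = (00001101001101100111000001)·(00000000000010000000000000) mod 2 = 0+0+0+0+0+0+0+0+0+0+0+0+0+0+0+0+0+0+0+0+0+0+0+0+0+0 mod 2 = 0
  c[18] = d·G[:,18] = (00001101001101100111000001)·(00000000000001000000000000) mod 2 = 0+0+0+0+0+0+0+0+0+0+0+0+0+1+0+0+0+0+0+0+0+0+0+0+0+0 mod 2 = 1
  c[19] = d·G[:,19] = (00001101001101100111000001)·(00000000000000100000000000) mod 2 = 0+0+0+0+0+0+0+0+0+0+0+0+0+0+1+0+0+0+0+0+0+0+0+0+0+0 mod 2 = 1
  c[20] = d·G[:,20] = (00001101001101100111000001)·(00000000000000010000000000) mod 2 = 0+0+0+0+0+0+0+0+0+0+0+0+0+0+0+0+0+0+0+0+0+0+0+0+0+0 mod 2 = 0
  c[21] = d·G[:,21] = (00001101001101100111000001)·(00000000000000001000000000) mod 2 = 0+0+0+0+0+0+0+0+0+0+0+0+0+0+0+0+0+0+0+0+0+0+0+0+0+0 mod 2 = 0
  c[22] = d·G[:,22] = (00001101001101100111000001)·(00000000000000000100000000) mod 2 = 0+0+0+0+0+0+0+0+0+0+0+0+0+0+0+0+0+1+0+0+0+0+0+0+0+0 mod 2 = 1
  c[23] = d·G[:,23] = (00001101001101100111000001)·(00000000000000000010000000) mod 2 = 0+0+0+0+0+0+0+0+0+0+0+0+0+0+0+0+0+0+1+0+0+0+0+0+0+0 mod 2 = 1
  c[24] = d·G[:,24] = (00001101001101100111000001)·(00000000000000000001000000) mod 2 = 0+0+0+0+0+0+0+0+0+0+0+0+0+0+0+0+0+0+0+1+0+0+0+0+0+0 mod 2 = 1
  c[25] = d·G[:,25] = (00001101001101100111000001)·(00000000000000000000100000) mod 2 = 0+0+0+0+0+0+0+0+0+0+0+0+0+0+0+0+0+0+0+0+0+0+0+0+0+0 mod 2 = 0
  c[26] = d·G[:,26] = (00001101001101100111000001)·(00000000000000000000010000) mod 2 = 0+0+0+0+0+0+0+0+0+0+0+0+0+0+0+0+0+0+0+0+0+0+0+0+0+0 mod 2 = 0
  c[27] = d·G[:,27] = (00001101001101100111000001)·(00000000000000000000001000) mod 2 = 0+0+0+0+0+0+0+0+0+0+0+0+0+0+0+0+0+0+0+0+0+0+0+0+0+0 mod 2 = 0
  c[28] = d·G[:,28] = (00001101001101100111000001)·(00000000000000000000000100) mod 2 = 0+0+0+0+0+0+0+0+0+0+0+0+0+0+0+0+0+0+0+0+0+0+0+0+0+0 mod 2 = 0
  c[29] = d·G[:,29] = (00001101001101100111000001)·(00000000000000000000000010) mod 2 = 0+0+0+0+0+0+0+0+0+0+0+0+0+0+0+0+0+0+0+0+0+0+0+0+0+0 mod 2 = 0
  c[30] = d·G[:,30] = (00001101001101100111000001)·(00000000000000000000000001) mod 2 = 0+0+0+0+0+0+0+0+0+0+0+0+0+0+0+0+0+0+0+0+0+0+0+0+0+1 mod 2 = 1
Codeword = 1101000111010011101100111000001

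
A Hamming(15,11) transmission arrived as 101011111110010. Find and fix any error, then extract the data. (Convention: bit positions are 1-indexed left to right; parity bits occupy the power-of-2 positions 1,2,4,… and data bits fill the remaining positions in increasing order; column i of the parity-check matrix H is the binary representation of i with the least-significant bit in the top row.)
Syndrome s = H · r^T (mod 2), r = 101011111110010:
  s[0] = (101010101010101)·(101011111110010) mod 2 = 1+0+1+0+1+0+1+0+1+0+1+0+0+0+0 mod 2 = 0
  s[1] = (011001100110011)·(101011111110010) mod 2 = 0+0+1+0+0+1+1+0+0+1+1+0+0+1+0 mod 2 = 0
  s[2] = (000111100001111)·(101011111110010) mod 2 = 0+0+0+0+1+1+1+0+0+0+0+0+0+1+0 mod 2 = 0
  s[3] = (000000011111111)·(101011111110010) mod 2 = 0+0+0+0+0+0+0+1+1+1+1+0+0+1+0 mod 2 = 1
Syndrome = 0001
Column 8 of H equals this syndrome → error at bit 8 (1-indexed).
Flip bit 8: 101011111110010 → 101011101110010
Extract data bits at positions {3,5,6,7,9,10,11,12,13,14,15}: 11111110010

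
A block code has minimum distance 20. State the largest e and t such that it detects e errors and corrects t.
(a) Detection requires d_min ≥ e+1, so e ≤ d_min − 1 = 19.
(b) Correction requires d_min ≥ 2t+1, so t ≤ ⌊(d_min − 1)/2⌋ = ⌊19/2⌋ = 9.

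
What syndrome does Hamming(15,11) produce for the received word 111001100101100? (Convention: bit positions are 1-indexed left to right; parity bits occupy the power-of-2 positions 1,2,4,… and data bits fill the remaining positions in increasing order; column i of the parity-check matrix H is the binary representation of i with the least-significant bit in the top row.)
Syndrome s = H · r^T (mod 2), r = 111001100101100:
  s[0] = (101010101010101)·(111001100101100) mod 2 = 1+0+1+0+0+0+1+0+0+0+0+0+1+0+0 mod 2 = 0
  s[1] = (011001100110011)·(111001100101100) mod 2 = 0+1+1+0+0+1+1+0+0+1+0+0+0+0+0 mod 2 = 1
  s[2] = (000111100001111)·(111001100101100) mod 2 = 0+0+0+0+0+1+1+0+0+0+0+1+1+0+0 mod 2 = 0
  s[3] = (000000011111111)·(111001100101100) mod 2 = 0+0+0+0+0+0+0+0+0+1+0+1+1+0+0 mod 2 = 1
Syndrome = 0101
Non-zero syndrome: error at position 10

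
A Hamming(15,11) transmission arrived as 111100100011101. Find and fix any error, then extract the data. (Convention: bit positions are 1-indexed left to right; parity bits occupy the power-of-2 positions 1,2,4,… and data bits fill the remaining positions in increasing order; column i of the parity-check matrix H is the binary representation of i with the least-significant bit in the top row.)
Syndrome s = H · r^T (mod 2), r = 111100100011101:
  s[0] = (101010101010101)·(111100100011101) mod 2 = 1+0+1+0+0+0+1+0+0+0+1+0+1+0+1 mod 2 = 0
  s[1] = (011001100110011)·(111100100011101) mod 2 = 0+1+1+0+0+0+1+0+0+0+1+0+0+0+1 mod 2 = 1
  s[2] = (000111100001111)·(111100100011101) mod 2 = 0+0+0+1+0+0+1+0+0+0+0+1+1+0+1 mod 2 = 1
  s[3] = (000000011111111)·(111100100011101) mod 2 = 0+0+0+0+0+0+0+0+0+0+1+1+1+0+1 mod 2 = 0
Syndrome = 0110
Column 6 of H equals this syndrome → error at bit 6 (1-indexed).
Flip bit 6: 111100100011101 → 111101100011101
Extract data bits at positions {3,5,6,7,9,10,11,12,13,14,15}: 10110011101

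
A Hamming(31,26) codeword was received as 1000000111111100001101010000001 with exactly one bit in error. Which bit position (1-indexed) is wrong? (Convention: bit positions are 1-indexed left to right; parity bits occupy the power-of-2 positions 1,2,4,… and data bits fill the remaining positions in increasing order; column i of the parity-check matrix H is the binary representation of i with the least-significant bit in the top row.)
Syndrome s = H · r^T (mod 2), r = 1000000111111100001101010000001:
  s[0] = (1010101010101010101010101010101)·(1000000111111100001101010000001) mod 2 = 1+0+0+0+0+0+0+0+1+0+1+0+1+0+0+0+0+0+1+0+0+0+0+0+0+0+0+0+0+0+1 mod 2 = 0
  s[1] = (0110011001100110011001100110011)·(1000000111111100001101010000001) mod 2 = 0+0+0+0+0+0+0+0+0+1+1+0+0+1+0+0+0+0+1+0+0+1+0+0+0+0+0+0+0+0+1 mod 2 = 0
  s[2] = (0001111000011110000111100001111)·(1000000111111100001101010000001) mod 2 = 0+0+0+0+0+0+0+0+0+0+0+1+1+1+0+0+0+0+0+1+0+1+0+0+0+0+0+0+0+0+1 mod 2 = 0
  s[3] = (0000000111111110000000011111111)·(1000000111111100001101010000001) mod 2 = 0+0+0+0+0+0+0+1+1+1+1+1+1+1+0+0+0+0+0+0+0+0+0+1+0+0+0+0+0+0+1 mod 2 = 1
  s[4] = (0000000000000001111111111111111)·(1000000111111100001101010000001) mod 2 = 0+0+0+0+0+0+0+0+0+0+0+0+0+0+0+0+0+0+1+1+0+1+0+1+0+0+0+0+0+0+1 mod 2 = 1
Syndrome = 00011
Column i of H is the binary representation of i, so the syndrome is the binary index of the flipped bit.
Read s = 00011 with s[0] as LSB: 0·2^0 + 0·2^1 + 0·2^2 + 1·2^3 + 1·2^4 = 24.
Error is at bit position 24.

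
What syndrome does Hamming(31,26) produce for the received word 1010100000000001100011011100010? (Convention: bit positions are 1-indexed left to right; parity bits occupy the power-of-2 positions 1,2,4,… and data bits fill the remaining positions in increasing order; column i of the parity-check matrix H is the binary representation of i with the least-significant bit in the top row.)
Syndrome s = H · r^T (mod 2), r = 1010100000000001100011011100010:
  s[0] = (1010101010101010101010101010101)·(1010100000000001100011011100010) mod 2 = 1+0+1+0+1+0+0+0+0+0+0+0+0+0+0+0+1+0+0+0+1+0+0+0+1+0+0+0+0+0+0 mod 2 = 0
  s[1] = (0110011001100110011001100110011)·(1010100000000001100011011100010) mod 2 = 0+0+1+0+0+0+0+0+0+0+0+0+0+0+0+0+0+0+0+0+0+1+0+0+0+1+0+0+0+1+0 mod 2 = 0
  s[2] = (0001111000011110000111100001111)·(1010100000000001100011011100010) mod 2 = 0+0+0+0+1+0+0+0+0+0+0+0+0+0+0+0+0+0+0+0+1+1+0+0+0+0+0+0+0+1+0 mod 2 = 0
  s[3] = (0000000111111110000000011111111)·(1010100000000001100011011100010) mod 2 = 0+0+0+0+0+0+0+0+0+0+0+0+0+0+0+0+0+0+0+0+0+0+0+1+1+1+0+0+0+1+0 mod 2 = 0
  s[4] = (0000000000000001111111111111111)·(1010100000000001100011011100010) mod 2 = 0+0+0+0+0+0+0+0+0+0+0+0+0+0+0+1+1+0+0+0+1+1+0+1+1+1+0+0+0+1+0 mod 2 = 0
Syndrome = 00000
s = 0: no error detected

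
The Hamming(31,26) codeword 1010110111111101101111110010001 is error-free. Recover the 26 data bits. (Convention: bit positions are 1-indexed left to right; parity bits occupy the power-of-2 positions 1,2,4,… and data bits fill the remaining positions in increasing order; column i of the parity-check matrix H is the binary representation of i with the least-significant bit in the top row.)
Parity bits occupy power-of-2 positions; data bits are at positions {3,5,6,7,9,10,11,12,13,14,15,17,18,19,20,21,22,23,24,25,26,27,28,29,30,31} (1-indexed).
Extract: c[3]=1 c[5]=1 c[6]=1 c[7]=0 c[9]=1 c[10]=1 c[11]=1 c[12]=1 c[13]=1 c[14]=1 c[15]=0 c[17]=1 c[18]=0 c[19]=1 c[20]=1 c[21]=1 c[22]=1 c[23]=1 c[24]=1 c[25]=0 c[26]=0 c[27]=1 c[28]=0 c[29]=0 c[30]=0 c[31]=1
Data = 11101111110101111110010001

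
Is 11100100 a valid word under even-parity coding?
Sum of all bits: 1+1+1+0+0+1+0+0 = 4; 4 mod 2 = 0. Result is 0 → valid parity.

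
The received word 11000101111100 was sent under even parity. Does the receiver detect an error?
Sum of received bits: 1+1+0+0+0+1+0+1+1+1+1+1+0+0 = 8; 8 mod 2 = 0. Result is 0 → no error detected.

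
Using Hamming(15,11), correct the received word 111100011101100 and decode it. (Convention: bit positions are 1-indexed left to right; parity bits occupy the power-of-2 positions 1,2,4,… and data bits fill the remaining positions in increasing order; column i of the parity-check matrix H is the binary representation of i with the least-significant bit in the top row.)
Syndrome s = H · r^T (mod 2), r = 111100011101100:
  s[0] = (101010101010101)·(111100011101100) mod 2 = 1+0+1+0+0+0+0+0+1+0+0+0+1+0+0 mod 2 = 0
  s[1] = (011001100110011)·(111100011101100) mod 2 = 0+1+1+0+0+0+0+0+0+1+0+0+0+0+0 mod 2 = 1
  s[2] = (000111100001111)·(111100011101100) mod 2 = 0+0+0+1+0+0+0+0+0+0+0+1+1+0+0 mod 2 = 1
  s[3] = (000000011111111)·(111100011101100) mod 2 = 0+0+0+0+0+0+0+1+1+1+0+1+1+0+0 mod 2 = 1
Syndrome = 0111
Column 14 of H equals this syndrome → error at bit 14 (1-indexed).
Flip bit 14: 111100011101100 → 111100011101110
Extract data bits at positions {3,5,6,7,9,10,11,12,13,14,15}: 10001101110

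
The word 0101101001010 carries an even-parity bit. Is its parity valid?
Sum of all bits: 0+1+0+1+1+0+1+0+0+1+0+1+0 = 6; 6 mod 2 = 0. Result is 0 → valid parity.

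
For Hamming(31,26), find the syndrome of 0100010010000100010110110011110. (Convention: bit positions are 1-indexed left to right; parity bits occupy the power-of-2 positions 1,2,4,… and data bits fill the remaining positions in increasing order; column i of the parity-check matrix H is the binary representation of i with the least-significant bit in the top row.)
Syndrome s = H · r^T (mod 2), r = 0100010010000100010110110011110:
  s[0] = (1010101010101010101010101010101)·(0100010010000100010110110011110) mod 2 = 0+0+0+0+0+0+0+0+1+0+0+0+0+0+0+0+0+0+0+0+1+0+1+0+0+0+1+0+1+0+0 mod 2 = 1
  s[1] = (0110011001100110011001100110011)·(0100010010000100010110110011110) mod 2 = 0+1+0+0+0+1+0+0+0+0+0+0+0+1+0+0+0+1+0+0+0+0+1+0+0+0+1+0+0+1+0 mod 2 = 1
  s[2] = (0001111000011110000111100001111)·(0100010010000100010110110011110) mod 2 = 0+0+0+0+0+1+0+0+0+0+0+0+0+1+0+0+0+0+0+1+1+0+1+0+0+0+0+1+1+1+0 mod 2 = 0
  s[3] = (0000000111111110000000011111111)·(0100010010000100010110110011110) mod 2 = 0+0+0+0+0+0+0+0+1+0+0+0+0+1+0+0+0+0+0+0+0+0+0+1+0+0+1+1+1+1+0 mod 2 = 1
  s[4] = (0000000000000001111111111111111)·(0100010010000100010110110011110) mod 2 = 0+0+0+0+0+0+0+0+0+0+0+0+0+0+0+0+0+1+0+1+1+0+1+1+0+0+1+1+1+1+0 mod 2 = 1
Syndrome = 11011
Non-zero syndrome: error at position 27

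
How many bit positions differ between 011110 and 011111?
XOR = 000001, count of 1s = 1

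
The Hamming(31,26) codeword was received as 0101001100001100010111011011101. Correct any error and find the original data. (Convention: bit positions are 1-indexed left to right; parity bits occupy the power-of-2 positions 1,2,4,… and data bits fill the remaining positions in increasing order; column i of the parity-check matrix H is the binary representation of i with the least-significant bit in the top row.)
Syndrome s = H · r^T (mod 2), r = 0101001100001100010111011011101:
  s[0] = (1010101010101010101010101010101)·(0101001100001100010111011011101) mod 2 = 0+0+0+0+0+0+1+0+0+0+0+0+1+0+0+0+0+0+0+0+1+0+0+0+1+0+1+0+1+0+1 mod 2 = 1
  s[1] = (0110011001100110011001100110011)·(0101001100001100010111011011101) mod 2 = 0+1+0+0+0+0+1+0+0+0+0+0+0+1+0+0+0+1+0+0+0+1+0+0+0+0+1+0+0+0+1 mod 2 = 1
  s[2] = (0001111000011110000111100001111)·(0101001100001100010111011011101) mod 2 = 0+0+0+1+0+0+1+0+0+0+0+0+1+1+0+0+0+0+0+1+1+1+0+0+0+0+0+1+1+0+1 mod 2 = 0
  s[3] = (0000000111111110000000011111111)·(0101001100001100010111011011101) mod 2 = 0+0+0+0+0+0+0+1+0+0+0+0+1+1+0+0+0+0+0+0+0+0+0+1+1+0+1+1+1+0+1 mod 2 = 1
  s[4] = (0000000000000001111111111111111)·(0101001100001100010111011011101) mod 2 = 0+0+0+0+0+0+0+0+0+0+0+0+0+0+0+0+0+1+0+1+1+1+0+1+1+0+1+1+1+0+1 mod 2 = 0
Syndrome = 11010
Column 11 of H equals this syndrome → error at bit 11 (1-indexed).
Flip bit 11: 0101001100001100010111011011101 → 0101001100101100010111011011101
Extract data bits at positions {3,5,6,7,9,10,11,12,13,14,15,17,18,19,20,21,22,23,24,25,26,27,28,29,30,31}: 00010010110010111011011101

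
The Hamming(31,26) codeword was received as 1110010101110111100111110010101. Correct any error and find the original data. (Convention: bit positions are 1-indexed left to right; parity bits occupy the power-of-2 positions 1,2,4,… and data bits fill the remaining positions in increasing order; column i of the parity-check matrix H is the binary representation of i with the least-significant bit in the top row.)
Syndrome s = H · r^T (mod 2), r = 1110010101110111100111110010101:
  s[0] = (1010101010101010101010101010101)·(1110010101110111100111110010101) mod 2 = 1+0+1+0+0+0+0+0+0+0+1+0+0+0+1+0+1+0+0+0+1+0+1+0+0+0+1+0+1+0+1 mod 2 = 0
  s[1] = (0110011001100110011001100110011)·(1110010101110111100111110010101) mod 2 = 0+1+1+0+0+1+0+0+0+1+1+0+0+1+1+0+0+0+0+0+0+1+1+0+0+0+1+0+0+0+1 mod 2 = 1
  s[2] = (0001111000011110000111100001111)·(1110010101110111100111110010101) mod 2 = 0+0+0+0+0+1+0+0+0+0+0+1+0+1+1+0+0+0+0+1+1+1+1+0+0+0+0+0+1+0+1 mod 2 = 0
  s[3] = (0000000111111110000000011111111)·(1110010101110111100111110010101) mod 2 = 0+0+0+0+0+0+0+1+0+1+1+1+0+1+1+0+0+0+0+0+0+0+0+1+0+0+1+0+1+0+1 mod 2 = 0
  s[4] = (0000000000000001111111111111111)·(1110010101110111100111110010101) mod 2 = 0+0+0+0+0+0+0+0+0+0+0+0+0+0+0+1+1+0+0+1+1+1+1+1+0+0+1+0+1+0+1 mod 2 = 0
Syndrome = 01000
Column 2 of H equals this syndrome → error at bit 2 (1-indexed).
Flip bit 2: 1110010101110111100111110010101 → 1010010101110111100111110010101
Extract data bits at positions {3,5,6,7,9,10,11,12,13,14,15,17,18,19,20,21,22,23,24,25,26,27,28,29,30,31}: 10100111011100111110010101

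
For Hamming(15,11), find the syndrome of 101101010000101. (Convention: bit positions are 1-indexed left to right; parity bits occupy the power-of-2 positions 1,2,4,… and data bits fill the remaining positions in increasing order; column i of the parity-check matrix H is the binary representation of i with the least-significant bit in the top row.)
Syndrome s = H · r^T (mod 2), r = 101101010000101:
  s[0] = (101010101010101)·(101101010000101) mod 2 = 1+0+1+0+0+0+0+0+0+0+0+0+1+0+1 mod 2 = 0
  s[1] = (011001100110011)·(101101010000101) mod 2 = 0+0+1+0+0+1+0+0+0+0+0+0+0+0+1 mod 2 = 1
  s[2] = (000111100001111)·(101101010000101) mod 2 = 0+0+0+1+0+1+0+0+0+0+0+0+1+0+1 mod 2 = 0
  s[3] = (000000011111111)·(101101010000101) mod 2 = 0+0+0+0+0+0+0+1+0+0+0+0+1+0+1 mod 2 = 1
Syndrome = 0101
Non-zero syndrome: error at position 10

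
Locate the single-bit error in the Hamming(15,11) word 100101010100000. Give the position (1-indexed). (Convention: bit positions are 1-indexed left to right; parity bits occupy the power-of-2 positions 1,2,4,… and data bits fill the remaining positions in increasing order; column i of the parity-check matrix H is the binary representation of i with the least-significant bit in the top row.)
Syndrome s = H · r^T (mod 2), r = 100101010100000:
  s[0] = (101010101010101)·(100101010100000) mod 2 = 1+0+0+0+0+0+0+0+0+0+0+0+0+0+0 mod 2 = 1
  s[1] = (011001100110011)·(100101010100000) mod 2 = 0+0+0+0+0+1+0+0+0+1+0+0+0+0+0 mod 2 = 0
  s[2] = (000111100001111)·(100101010100000) mod 2 = 0+0+0+1+0+1+0+0+0+0+0+0+0+0+0 mod 2 = 0
  s[3] = (000000011111111)·(100101010100000) mod 2 = 0+0+0+0+0+0+0+1+0+1+0+0+0+0+0 mod 2 = 0
Syndrome = 1000
Column i of H is the binary representation of i, so the syndrome is the binary index of the flipped bit.
Read s = 1000 with s[0] as LSB: 1·2^0 + 0·2^1 + 0·2^2 + 0·2^3 = 1.
Error is at bit position 1.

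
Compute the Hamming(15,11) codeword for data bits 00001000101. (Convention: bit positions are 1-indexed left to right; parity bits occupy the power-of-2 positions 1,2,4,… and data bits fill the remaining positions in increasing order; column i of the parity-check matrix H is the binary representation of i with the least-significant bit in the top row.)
Codeword c = d · G (mod 2), d = 00001000101:
  c[0] = d·G[:,0] = (00001000101)·(11011010101) mod 2 = 0+0+0+0+1+0+0+0+1+0+1 mod 2 = 1
  c[1] = d·G[:,1] = (00001000101)·(10110110011) mod 2 = 0+0+0+0+0+0+0+0+0+0+1 mod 2 = 1
  c[2] = d·G[:,2] = (00001000101)·(10000000000) mod 2 = 0+0+0+0+0+0+0+0+0+0+0 mod 2 = 0
  c[3] = d·G[:,3] = (00001000101)·(01110001111) mod 2 = 0+0+0+0+0+0+0+0+1+0+1 mod 2 = 0
  c[4] = d·G[:,4] = (00001000101)·(01000000000) mod 2 = 0+0+0+0+0+0+0+0+0+0+0 mod 2 = 0
  c[5] = d·G[:,5] = (00001000101)·(00100000000) mod 2 = 0+0+0+0+0+0+0+0+0+0+0 mod 2 = 0
  c[6] = d·G[:,6] = (00001000101)·(00010000000) mod 2 = 0+0+0+0+0+0+0+0+0+0+0 mod 2 = 0
  c[7] = d·G[:,7] = (00001000101)·(00001111111) mod 2 = 0+0+0+0+1+0+0+0+1+0+1 mod 2 = 1
  c[8] = d·G[:,8] = (00001000101)·(00001000000) mod 2 = 0+0+0+0+1+0+0+0+0+0+0 mod 2 = 1
  c[9] = d·G[:,9] = (00001000101)·(00000100000) mod 2 = 0+0+0+0+0+0+0+0+0+0+0 mod 2 = 0
  c[10] = d·G[:,10] = (00001000101)·(00000010000) mod 2 = 0+0+0+0+0+0+0+0+0+0+0 mod 2 = 0
  c[11] = d·G[:,11] = (00001000101)·(00000001000) mod 2 = 0+0+0+0+0+0+0+0+0+0+0 mod 2 = 0
  c[12] = d·G[:,12] = (00001000101)·(00000000100) mod 2 = 0+0+0+0+0+0+0+0+1+0+0 mod 2 = 1
  c[13] = d·G[:,13] = (00001000101)·(00000000010) mod 2 = 0+0+0+0+0+0+0+0+0+0+0 mod 2 = 0
  c[14] = d·G[:,14] = (00001000101)·(00000000001) mod 2 = 0+0+0+0+0+0+0+0+0+0+1 mod 2 = 1
Codeword = 110000011000101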